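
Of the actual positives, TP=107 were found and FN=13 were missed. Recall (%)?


Recall = TP/(TP+FN)
= 107/(107+13)
= 107/120 = 89.17%

89.17%


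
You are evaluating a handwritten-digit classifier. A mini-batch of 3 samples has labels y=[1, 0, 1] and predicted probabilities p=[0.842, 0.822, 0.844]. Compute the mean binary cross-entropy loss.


L[0] = -ln(0.842) = 0.172
L[1] = -ln(1-0.822) = -ln(0.178) = 1.726
L[2] = -ln(0.844) = 0.1696
mean = (0.172 + 1.726 + 0.1696)/3 = 0.6892

0.6892


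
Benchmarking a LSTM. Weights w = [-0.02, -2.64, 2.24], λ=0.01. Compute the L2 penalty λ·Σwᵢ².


‖w‖₂² = (-0.02)² + (-2.64)² + (2.24)²
     = 0.0004 + 6.9696 + 5.0176
     = 11.9876
λ·‖w‖₂² = 0.01·11.9876 = 0.119876

0.119876


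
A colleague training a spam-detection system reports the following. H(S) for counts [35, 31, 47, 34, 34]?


Probabilities: [35/181, 31/181, 47/181, 34/181, 34/181] ≈ [0.1934, 0.1713, 0.2597, 0.1878, 0.1878]
H = -((35/181)·log₂(35/181) + (31/181)·log₂(31/181) + (47/181)·log₂(47/181) + (34/181)·log₂(34/181) + (34/181)·log₂(34/181))
  = 2.3058 bits

2.3058 bits


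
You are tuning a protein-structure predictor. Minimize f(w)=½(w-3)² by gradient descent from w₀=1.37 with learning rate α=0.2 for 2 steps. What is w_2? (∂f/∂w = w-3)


step 1: grad = 1.37-3 = -1.63; w = 1.37 - 0.2·(-1.63) = 1.696
step 2: grad = 1.696-3 = -1.304; w = 1.696 - 0.2·(-1.304) = 1.9568

1.9568


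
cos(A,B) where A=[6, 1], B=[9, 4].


A·B = 6·9 + 1·4 = 58
‖A‖ = √37 = 6.0828, ‖B‖ = √97 = 9.8489
cos = 58/(√37·√97) = 58/√3589 = 0.9681

0.9681


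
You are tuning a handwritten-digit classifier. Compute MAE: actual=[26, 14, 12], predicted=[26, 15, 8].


Absolute errors: |26-26|=0, |14-15|=1, |12-8|=4
Sum = 5
MAE = 5/3 = 5/3

5/3


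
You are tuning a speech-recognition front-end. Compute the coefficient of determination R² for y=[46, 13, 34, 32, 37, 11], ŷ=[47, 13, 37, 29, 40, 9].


ȳ = 28.8333
SS_res = Σ(y-ŷ)² = 32
SS_tot = Σ(y-ȳ)² = 966.83
R² = 1 - SS_res/SS_tot = 1 - 0.0331 = 0.9669

0.9669


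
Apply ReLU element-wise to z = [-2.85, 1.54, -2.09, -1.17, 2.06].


ReLU(-2.85) = max(0, -2.85) = 0.0
ReLU(1.54) = max(0, 1.54) = 1.54
ReLU(-2.09) = max(0, -2.09) = 0.0
ReLU(-1.17) = max(0, -1.17) = 0.0
ReLU(2.06) = max(0, 2.06) = 2.06
result = [0.0, 1.54, 0.0, 0.0, 2.06]

[0.0, 1.54, 0.0, 0.0, 2.06]


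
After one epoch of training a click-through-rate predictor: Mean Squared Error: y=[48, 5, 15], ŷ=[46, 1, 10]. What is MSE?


Squared errors: (48-46)²=4, (5-1)²=16, (15-10)²=25
Sum = 45
MSE = 45/3 = 15

15


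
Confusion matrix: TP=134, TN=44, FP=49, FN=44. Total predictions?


Total = TP + TN + FP + FN
= 134 + 44 + 49 + 44
= 271
(Predicted positive: 183, predicted negative: 88)

271


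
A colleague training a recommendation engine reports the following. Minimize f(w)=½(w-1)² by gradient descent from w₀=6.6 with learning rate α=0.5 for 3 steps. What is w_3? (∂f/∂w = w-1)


step 1: grad = 6.6-1 = 5.6; w = 6.6 - 0.5·(5.6) = 3.8
step 2: grad = 3.8-1 = 2.8; w = 3.8 - 0.5·(2.8) = 2.4
step 3: grad = 2.4-1 = 1.4; w = 2.4 - 0.5·(1.4) = 1.7

1.7


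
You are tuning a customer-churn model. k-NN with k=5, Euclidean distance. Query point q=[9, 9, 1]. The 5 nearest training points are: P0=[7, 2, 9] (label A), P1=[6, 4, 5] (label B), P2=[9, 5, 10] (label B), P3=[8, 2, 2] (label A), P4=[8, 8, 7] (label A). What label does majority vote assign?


d(q,P0) = 10.8167  (label A)
d(q,P1) = 7.0711  (label B)
d(q,P2) = 9.8489  (label B)
d(q,P3) = 7.1414  (label A)
d(q,P4) = 6.1644  (label A)
Votes: A=3, B=2
Majority → A

A


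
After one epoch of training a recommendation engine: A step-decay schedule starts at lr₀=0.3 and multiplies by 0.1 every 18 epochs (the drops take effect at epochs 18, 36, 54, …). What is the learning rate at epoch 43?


n_drops = ⌊43/18⌋ = 2
lr = 0.3·0.1^2 = 0.3·0.01 = 0.003

0.003


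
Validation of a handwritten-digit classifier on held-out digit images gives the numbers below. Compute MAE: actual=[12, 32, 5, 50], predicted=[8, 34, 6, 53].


Absolute errors: |12-8|=4, |32-34|=2, |5-6|=1, |50-53|=3
Sum = 10
MAE = 10/4 = 5/2

5/2


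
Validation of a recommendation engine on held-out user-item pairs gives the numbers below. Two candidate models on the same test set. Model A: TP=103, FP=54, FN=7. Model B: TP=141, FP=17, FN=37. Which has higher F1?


Model A: P=103/157=0.6561, R=103/110=0.9364, F1=2PR/(P+R)=2TP/(2TP+FP+FN)=206/267=0.7715
Model B: P=141/158=0.8924, R=141/178=0.7921, F1=2PR/(P+R)=2TP/(2TP+FP+FN)=282/336=0.8393
0.7715 < 0.8393 → Model B

Model B


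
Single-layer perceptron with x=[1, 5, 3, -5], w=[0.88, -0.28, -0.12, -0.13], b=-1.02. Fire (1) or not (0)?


z = (1)·(0.88) + (5)·(-0.28) + (3)·(-0.12) + (-5)·(-0.13) - 1.02
  = -1.25
step(z) = 0 (z<0)

0


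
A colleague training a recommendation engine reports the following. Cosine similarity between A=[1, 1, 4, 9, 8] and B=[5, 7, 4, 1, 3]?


A·B = 1·5 + 1·7 + 4·4 + 9·1 + 8·3 = 61
‖A‖ = √163 = 12.7671, ‖B‖ = √100 = 10
cos = 61/(√163·√100) = 61/√16300 = 0.4778

0.4778


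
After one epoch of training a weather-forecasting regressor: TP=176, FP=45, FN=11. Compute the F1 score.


Precision = 176/221 = 0.7964
Recall = 176/187 = 0.9412
F1 = 2·P·R/(P+R) = 2·TP/(2·TP+FP+FN) = 352/(352+45+11) = 352/408 = 0.8627

0.8627


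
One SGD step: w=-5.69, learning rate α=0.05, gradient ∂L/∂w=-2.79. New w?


w_new = w - α·∇
= -5.69 - 0.05·-2.79
= -5.69 + 0.1395
= -5.5505

-5.5505


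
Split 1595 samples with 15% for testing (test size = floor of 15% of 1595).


Test = ⌊1595·15/100⌋ = 239
Train = 1595 - 239 = 1356

Train: 1356, Test: 239


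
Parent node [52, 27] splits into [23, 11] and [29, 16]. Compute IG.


Parent = [52, 27], H_parent = 0.9265
H_left = 0.9082 (n=34), H_right = 0.9389 (n=45)
H_children = (34/79)·0.9082 + (45/79)·0.9389 = 0.9257
IG = 0.9265 - 0.9257 = 0.0008

0.0008


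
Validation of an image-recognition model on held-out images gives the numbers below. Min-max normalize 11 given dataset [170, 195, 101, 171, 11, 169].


min=11, max=195
(11-11)/(195-11) = 0/184 = 0.0

0.0


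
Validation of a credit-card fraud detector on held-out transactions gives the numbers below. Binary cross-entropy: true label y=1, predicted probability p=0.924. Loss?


BCE = -[y·ln(p) + (1-y)·ln(1-p)]
= -1·ln(0.924) - 0
= -ln(0.924) = 0.079

0.079


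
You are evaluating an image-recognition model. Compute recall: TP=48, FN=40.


Recall = TP/(TP+FN)
= 48/(48+40)
= 48/88 = 54.55%

54.55%


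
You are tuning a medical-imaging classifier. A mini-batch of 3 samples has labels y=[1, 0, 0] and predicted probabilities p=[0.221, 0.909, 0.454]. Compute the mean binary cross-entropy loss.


L[0] = -ln(0.221) = 1.5096
L[1] = -ln(1-0.909) = -ln(0.091) = 2.3969
L[2] = -ln(1-0.454) = -ln(0.546) = 0.6051
mean = (1.5096 + 2.3969 + 0.6051)/3 = 1.5039

1.5039


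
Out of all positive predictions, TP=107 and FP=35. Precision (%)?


Precision = TP/(TP+FP)
= 107/(107+35)
= 107/142 = 75.35%

75.35%


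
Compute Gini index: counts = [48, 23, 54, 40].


Probabilities: [48/165, 23/165, 54/165, 40/165] ≈ [0.2909, 0.1394, 0.3273, 0.2424]
Σpᵢ² = (2304 + 529 + 2916 + 1600)/165² = 7349/27225
Gini = 1 - Σpᵢ² = 1 - 7349/27225 = 0.7301

0.7301


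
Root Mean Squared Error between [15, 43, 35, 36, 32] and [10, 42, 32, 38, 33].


MSE = 40/5 = 8
RMSE = √(40/5) = 2.8284

2.8284


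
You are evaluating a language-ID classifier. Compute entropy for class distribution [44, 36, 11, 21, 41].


Probabilities: [44/153, 36/153, 11/153, 21/153, 41/153] ≈ [0.2876, 0.2353, 0.0719, 0.1373, 0.268]
H = -((44/153)·log₂(44/153) + (36/153)·log₂(36/153) + (11/153)·log₂(11/153) + (21/153)·log₂(21/153) + (41/153)·log₂(41/153))
  = 2.1836 bits

2.1836 bits


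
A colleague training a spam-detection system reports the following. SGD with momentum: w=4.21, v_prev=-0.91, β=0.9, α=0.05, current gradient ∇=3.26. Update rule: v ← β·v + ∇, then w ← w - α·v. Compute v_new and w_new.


v_new = 0.9·-0.91 + 3.26 = -0.819 + 3.26 = 2.441
w_new = 4.21 - 0.05·2.441 = 4.21 - 0.12205 = 4.08795

v_new=2.441, w_new=4.08795


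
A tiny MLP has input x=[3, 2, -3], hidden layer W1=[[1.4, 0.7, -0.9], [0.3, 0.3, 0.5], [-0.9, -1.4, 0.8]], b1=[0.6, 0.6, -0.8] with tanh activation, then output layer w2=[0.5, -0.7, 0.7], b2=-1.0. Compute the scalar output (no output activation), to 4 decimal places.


z1[0] = (1.4)·(3) + (0.7)·(2) + (-0.9)·(-3) + 0.6 = 8.9
z1[1] = (0.3)·(3) + (0.3)·(2) + (0.5)·(-3) + 0.6 = 0.6
z1[2] = (-0.9)·(3) + (-1.4)·(2) + (0.8)·(-3) - 0.8 = -8.7
h = tanh(z1) = [1.0, 0.537, -1.0]
output = (0.5)·(1.0) + (-0.7)·(0.537) + (0.7)·(-1.0) - 1.0 = -1.5759

-1.5759


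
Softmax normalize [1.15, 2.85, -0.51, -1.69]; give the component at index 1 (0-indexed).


Exponentials: e^1.15=3.1582, e^2.85=17.2878, e^-0.51=0.6005, e^-1.69=0.1845
Sum = 21.231
Softmax = [0.1488, 0.8143, 0.0283, 0.0087]
p[1] = 17.2878/21.231 = 0.8143

0.8143


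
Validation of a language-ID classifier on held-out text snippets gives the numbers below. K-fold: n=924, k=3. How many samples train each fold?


Fold size = 924/3 = 308
Training per fold = 924 - 308 = 616

616


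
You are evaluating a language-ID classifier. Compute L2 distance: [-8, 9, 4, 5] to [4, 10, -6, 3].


d = √((-8-4)² + (9-10)² + (4+ 6)² + (5-3)²)
  = √(144 + 1 + 100 + 4)
  = √249 = 15.7797

15.7797


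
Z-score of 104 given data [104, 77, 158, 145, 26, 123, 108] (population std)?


μ = 105.8571, σ = 40.9928
z = (104 - 105.8571)/40.9928 = -0.0453

-0.0453


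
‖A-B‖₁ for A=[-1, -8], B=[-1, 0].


d = |-1+ 1| + |-8-0|
  = 0 + 8
  = 8

8


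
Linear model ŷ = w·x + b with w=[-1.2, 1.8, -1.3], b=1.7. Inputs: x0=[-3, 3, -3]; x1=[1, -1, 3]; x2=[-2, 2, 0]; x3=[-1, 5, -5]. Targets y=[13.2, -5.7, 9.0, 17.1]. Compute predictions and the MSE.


ŷ0 = (-1.2)·(-3) + (1.8)·(3) + (-1.3)·(-3) + 1.7 = 14.6
ŷ1 = (-1.2)·(1) + (1.8)·(-1) + (-1.3)·(3) + 1.7 = -5.2
ŷ2 = (-1.2)·(-2) + (1.8)·(2) + (-1.3)·(0) + 1.7 = 7.7
ŷ3 = (-1.2)·(-1) + (1.8)·(5) + (-1.3)·(-5) + 1.7 = 18.4
errors² = [1.96, 0.25, 1.69, 1.69]
MSE = 5.5900/4 = 1.3975

1.3975


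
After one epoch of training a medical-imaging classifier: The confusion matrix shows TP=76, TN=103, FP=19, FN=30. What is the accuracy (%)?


Accuracy = (TP+TN)/(TP+TN+FP+FN)
= (76+103)/(228)
= 179/228 = 78.51%

78.51%


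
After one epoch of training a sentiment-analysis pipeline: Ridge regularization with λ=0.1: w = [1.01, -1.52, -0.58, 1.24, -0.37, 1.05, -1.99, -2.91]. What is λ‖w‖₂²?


‖w‖₂² = (1.01)² + (-1.52)² + (-0.58)² + (1.24)² + (-0.37)² + (1.05)² + (-1.99)² + (-2.91)²
     = 1.0201 + 2.3104 + 0.3364 + 1.5376 + 0.1369 + 1.1025 + 3.9601 + 8.4681
     = 18.8721
λ·‖w‖₂² = 0.1·18.8721 = 1.88721

1.88721


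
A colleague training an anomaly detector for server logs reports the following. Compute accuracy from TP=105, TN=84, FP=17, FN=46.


Accuracy = (TP+TN)/(TP+TN+FP+FN)
= (105+84)/(252)
= 189/252 = 75.0%

75.0%


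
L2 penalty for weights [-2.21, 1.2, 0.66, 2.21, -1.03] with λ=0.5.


‖w‖₂² = (-2.21)² + (1.2)² + (0.66)² + (2.21)² + (-1.03)²
     = 4.8841 + 1.44 + 0.4356 + 4.8841 + 1.0609
     = 12.7047
λ·‖w‖₂² = 0.5·12.7047 = 6.35235

6.35235


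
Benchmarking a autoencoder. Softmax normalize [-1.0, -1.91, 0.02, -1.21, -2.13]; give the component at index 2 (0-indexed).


Exponentials: e^-1.0=0.3679, e^-1.91=0.1481, e^0.02=1.0202, e^-1.21=0.2982, e^-2.13=0.1188
Sum = 1.9532
Softmax = [0.1883, 0.0758, 0.5223, 0.1527, 0.0608]
p[2] = 1.0202/1.9532 = 0.5223

0.5223


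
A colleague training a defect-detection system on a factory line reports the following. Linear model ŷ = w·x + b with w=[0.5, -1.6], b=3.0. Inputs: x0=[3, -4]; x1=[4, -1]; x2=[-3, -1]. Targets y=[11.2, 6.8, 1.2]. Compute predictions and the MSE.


ŷ0 = (0.5)·(3) + (-1.6)·(-4) + 3.0 = 10.9
ŷ1 = (0.5)·(4) + (-1.6)·(-1) + 3.0 = 6.6
ŷ2 = (0.5)·(-3) + (-1.6)·(-1) + 3.0 = 3.1
errors² = [0.09, 0.04, 3.61]
MSE = 3.7400/3 = 1.2467

1.2467


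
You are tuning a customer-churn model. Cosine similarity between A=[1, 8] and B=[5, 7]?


A·B = 1·5 + 8·7 = 61
‖A‖ = √65 = 8.0623, ‖B‖ = √74 = 8.6023
cos = 61/(√65·√74) = 61/√4810 = 0.8795

0.8795


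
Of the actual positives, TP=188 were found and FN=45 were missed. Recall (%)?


Recall = TP/(TP+FN)
= 188/(188+45)
= 188/233 = 80.69%

80.69%


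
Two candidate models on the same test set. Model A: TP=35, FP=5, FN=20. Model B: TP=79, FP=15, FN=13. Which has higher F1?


Model A: P=35/40=0.875, R=35/55=0.6364, F1=2PR/(P+R)=2TP/(2TP+FP+FN)=70/95=0.7368
Model B: P=79/94=0.8404, R=79/92=0.8587, F1=2PR/(P+R)=2TP/(2TP+FP+FN)=158/186=0.8495
0.7368 < 0.8495 → Model B

Model B


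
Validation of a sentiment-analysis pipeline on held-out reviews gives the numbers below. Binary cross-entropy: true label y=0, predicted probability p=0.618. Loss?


BCE = -[y·ln(p) + (1-y)·ln(1-p)]
= -0 - 1·ln(1-0.618)
= -ln(0.382) = 0.9623

0.9623


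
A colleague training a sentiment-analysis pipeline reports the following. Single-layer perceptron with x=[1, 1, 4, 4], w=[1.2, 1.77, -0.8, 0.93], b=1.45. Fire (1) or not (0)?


z = (1)·(1.2) + (1)·(1.77) + (4)·(-0.8) + (4)·(0.93) + 1.45
  = 4.94
step(z) = 1 (z≥0)

1


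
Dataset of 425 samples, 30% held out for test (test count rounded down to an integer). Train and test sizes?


Test = ⌊425·30/100⌋ = 127
Train = 425 - 127 = 298

Train: 298, Test: 127


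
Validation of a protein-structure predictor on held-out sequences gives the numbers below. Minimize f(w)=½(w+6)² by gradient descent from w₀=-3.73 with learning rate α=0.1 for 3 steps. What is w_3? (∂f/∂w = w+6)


step 1: grad = -3.73+6 = 2.27; w = -3.73 - 0.1·(2.27) = -3.957
step 2: grad = -3.957+6 = 2.043; w = -3.957 - 0.1·(2.043) = -4.1613
step 3: grad = -4.1613+6 = 1.8387; w = -4.1613 - 0.1·(1.8387) = -4.34517

-4.34517


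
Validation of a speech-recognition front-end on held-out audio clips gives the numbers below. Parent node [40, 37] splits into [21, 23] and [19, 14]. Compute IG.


Parent = [40, 37], H_parent = 0.9989
H_left = 0.9985 (n=44), H_right = 0.9834 (n=33)
H_children = (44/77)·0.9985 + (33/77)·0.9834 = 0.992
IG = 0.9989 - 0.992 = 0.0069

0.0069


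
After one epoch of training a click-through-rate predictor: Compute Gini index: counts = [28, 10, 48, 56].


Probabilities: [28/142, 10/142, 48/142, 56/142] ≈ [0.1972, 0.0704, 0.338, 0.3944]
Σpᵢ² = (784 + 100 + 2304 + 3136)/142² = 6324/20164
Gini = 1 - Σpᵢ² = 1 - 6324/20164 = 0.6864

0.6864


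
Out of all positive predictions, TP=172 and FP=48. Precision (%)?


Precision = TP/(TP+FP)
= 172/(172+48)
= 172/220 = 78.18%

78.18%


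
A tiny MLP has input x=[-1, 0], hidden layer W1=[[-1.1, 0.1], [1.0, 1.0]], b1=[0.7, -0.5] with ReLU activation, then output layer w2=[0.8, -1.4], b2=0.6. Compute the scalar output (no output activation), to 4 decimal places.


z1[0] = (-1.1)·(-1) + (0.1)·(0) + 0.7 = 1.8
z1[1] = (1.0)·(-1) + (1.0)·(0) - 0.5 = -1.5
h = ReLU(z1) = [1.8, 0.0]
output = (0.8)·(1.8) + (-1.4)·(0.0) + 0.6 = 2.04

2.04


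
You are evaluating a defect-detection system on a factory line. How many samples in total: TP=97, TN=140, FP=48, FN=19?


Total = TP + TN + FP + FN
= 97 + 140 + 48 + 19
= 304
(Predicted positive: 145, predicted negative: 159)

304


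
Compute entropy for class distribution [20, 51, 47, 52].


Probabilities: [20/170, 51/170, 47/170, 52/170] ≈ [0.1176, 0.3, 0.2765, 0.3059]
H = -((20/170)·log₂(20/170) + (51/170)·log₂(51/170) + (47/170)·log₂(47/170) + (52/170)·log₂(52/170))
  = 1.9199 bits

1.9199 bits


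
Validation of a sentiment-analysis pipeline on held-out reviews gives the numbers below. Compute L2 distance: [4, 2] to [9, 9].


d = √((4-9)² + (2-9)²)
  = √(25 + 49)
  = √74 = 8.6023

8.6023


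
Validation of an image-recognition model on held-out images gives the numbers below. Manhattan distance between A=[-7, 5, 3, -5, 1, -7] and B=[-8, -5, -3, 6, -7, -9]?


d = |-7+ 8| + |5+ 5| + |3+ 3| + |-5-6| + |1+ 7| + |-7+ 9|
  = 1 + 10 + 6 + 11 + 8 + 2
  = 38

38


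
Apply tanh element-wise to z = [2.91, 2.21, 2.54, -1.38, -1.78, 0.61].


tanh(2.91) = 0.9941
tanh(2.21) = 0.9762
tanh(2.54) = 0.9876
tanh(-1.38) = -0.881
tanh(-1.78) = -0.9447
tanh(0.61) = 0.5441
result = [0.9941, 0.9762, 0.9876, -0.881, -0.9447, 0.5441]

[0.9941, 0.9762, 0.9876, -0.881, -0.9447, 0.5441]


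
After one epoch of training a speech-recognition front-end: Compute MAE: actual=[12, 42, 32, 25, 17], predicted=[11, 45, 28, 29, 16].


Absolute errors: |12-11|=1, |42-45|=3, |32-28|=4, |25-29|=4, |17-16|=1
Sum = 13
MAE = 13/5 = 13/5

13/5


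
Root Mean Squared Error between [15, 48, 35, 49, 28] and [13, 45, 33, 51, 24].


MSE = 37/5 = 7.4
RMSE = √(37/5) = 2.7203

2.7203


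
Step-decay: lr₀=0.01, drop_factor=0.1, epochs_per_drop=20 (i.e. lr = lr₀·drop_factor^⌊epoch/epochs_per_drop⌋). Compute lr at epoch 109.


n_drops = ⌊109/20⌋ = 5
lr = 0.01·0.1^5 = 0.01·0.00001 = 0.0000001

0.0000001


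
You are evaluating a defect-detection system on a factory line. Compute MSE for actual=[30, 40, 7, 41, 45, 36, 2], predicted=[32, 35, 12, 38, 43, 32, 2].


Squared errors: (30-32)²=4, (40-35)²=25, (7-12)²=25, (41-38)²=9, (45-43)²=4, (36-32)²=16, (2-2)²=0
Sum = 83
MSE = 83/7 = 83/7

83/7


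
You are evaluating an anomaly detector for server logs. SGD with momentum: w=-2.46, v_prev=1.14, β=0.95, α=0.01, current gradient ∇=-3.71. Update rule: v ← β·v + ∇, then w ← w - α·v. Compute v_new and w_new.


v_new = 0.95·1.14 - 3.71 = 1.083 - 3.71 = -2.627
w_new = -2.46 - 0.01·-2.627 = -2.46 + 0.02627 = -2.43373

v_new=-2.627, w_new=-2.43373


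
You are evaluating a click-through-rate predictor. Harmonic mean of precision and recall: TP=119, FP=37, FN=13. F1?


Precision = 119/156 = 0.7628
Recall = 119/132 = 0.9015
F1 = 2·P·R/(P+R) = 2·TP/(2·TP+FP+FN) = 238/(238+37+13) = 238/288 = 0.8264

0.8264


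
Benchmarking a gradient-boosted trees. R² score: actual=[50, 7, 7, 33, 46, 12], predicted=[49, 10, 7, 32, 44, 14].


ȳ = 25.8333
SS_res = Σ(y-ŷ)² = 19
SS_tot = Σ(y-ȳ)² = 1942.83
R² = 1 - SS_res/SS_tot = 1 - 0.0098 = 0.9902

0.9902


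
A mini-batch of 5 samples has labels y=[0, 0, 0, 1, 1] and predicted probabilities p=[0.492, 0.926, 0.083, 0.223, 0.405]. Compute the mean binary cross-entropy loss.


L[0] = -ln(1-0.492) = -ln(0.508) = 0.6773
L[1] = -ln(1-0.926) = -ln(0.074) = 2.6037
L[2] = -ln(1-0.083) = -ln(0.917) = 0.0866
L[3] = -ln(0.223) = 1.5006
L[4] = -ln(0.405) = 0.9039
mean = (0.6773 + 2.6037 + 0.0866 + 1.5006 + 0.9039)/5 = 1.1544

1.1544


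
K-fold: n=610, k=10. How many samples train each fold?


Fold size = 610/10 = 61
Training per fold = 610 - 61 = 549

549


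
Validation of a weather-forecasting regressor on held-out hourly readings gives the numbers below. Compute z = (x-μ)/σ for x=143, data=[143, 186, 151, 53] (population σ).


μ = 133.25, σ = 49.0733
z = (143 - 133.25)/49.0733 = 0.1987

0.1987


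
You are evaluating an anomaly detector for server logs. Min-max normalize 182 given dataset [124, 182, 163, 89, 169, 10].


min=10, max=182
(182-10)/(182-10) = 172/172 = 1.0

1.0


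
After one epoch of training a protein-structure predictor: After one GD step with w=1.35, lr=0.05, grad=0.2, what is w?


w_new = w - α·∇
= 1.35 - 0.05·0.2
= 1.35 - 0.01
= 1.34

1.34


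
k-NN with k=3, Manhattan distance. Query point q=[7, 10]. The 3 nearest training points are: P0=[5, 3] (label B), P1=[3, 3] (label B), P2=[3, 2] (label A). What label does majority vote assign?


d(q,P0) = 9  (label B)
d(q,P1) = 11  (label B)
d(q,P2) = 12  (label A)
Votes: A=1, B=2
Majority → B

B


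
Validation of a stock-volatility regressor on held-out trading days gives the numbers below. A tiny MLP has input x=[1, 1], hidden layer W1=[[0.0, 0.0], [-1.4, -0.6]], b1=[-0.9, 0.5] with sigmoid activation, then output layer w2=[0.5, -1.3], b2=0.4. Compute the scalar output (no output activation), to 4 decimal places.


z1[0] = (0.0)·(1) + (0.0)·(1) - 0.9 = -0.9
z1[1] = (-1.4)·(1) + (-0.6)·(1) + 0.5 = -1.5
h = sigmoid(z1) = [0.2891, 0.1824]
output = (0.5)·(0.2891) + (-1.3)·(0.1824) + 0.4 = 0.3074

0.3074


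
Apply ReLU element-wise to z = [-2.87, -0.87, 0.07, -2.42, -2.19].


ReLU(-2.87) = max(0, -2.87) = 0.0
ReLU(-0.87) = max(0, -0.87) = 0.0
ReLU(0.07) = max(0, 0.07) = 0.07
ReLU(-2.42) = max(0, -2.42) = 0.0
ReLU(-2.19) = max(0, -2.19) = 0.0
result = [0.0, 0.0, 0.07, 0.0, 0.0]

[0.0, 0.0, 0.07, 0.0, 0.0]


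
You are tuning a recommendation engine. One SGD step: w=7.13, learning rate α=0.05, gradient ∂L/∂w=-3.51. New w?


w_new = w - α·∇
= 7.13 - 0.05·-3.51
= 7.13 + 0.1755
= 7.3055

7.3055


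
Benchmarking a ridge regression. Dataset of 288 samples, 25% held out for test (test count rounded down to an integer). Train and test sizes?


Test = ⌊288·25/100⌋ = 72
Train = 288 - 72 = 216

Train: 216, Test: 72


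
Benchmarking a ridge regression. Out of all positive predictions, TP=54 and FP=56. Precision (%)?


Precision = TP/(TP+FP)
= 54/(54+56)
= 54/110 = 49.09%

49.09%


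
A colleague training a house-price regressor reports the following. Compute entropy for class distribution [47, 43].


Probabilities: [47/90, 43/90] ≈ [0.5222, 0.4778]
H = -((47/90)·log₂(47/90) + (43/90)·log₂(43/90))
  = 0.9986 bits

0.9986 bits


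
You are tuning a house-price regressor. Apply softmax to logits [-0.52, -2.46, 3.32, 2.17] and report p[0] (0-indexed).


Exponentials: e^-0.52=0.5945, e^-2.46=0.0854, e^3.32=27.6604, e^2.17=8.7583
Sum = 37.0986
Softmax = [0.016, 0.0023, 0.7456, 0.2361]
p[0] = 0.5945/37.0986 = 0.016

0.016


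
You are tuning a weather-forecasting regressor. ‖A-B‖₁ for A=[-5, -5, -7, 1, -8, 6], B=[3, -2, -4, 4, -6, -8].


d = |-5-3| + |-5+ 2| + |-7+ 4| + |1-4| + |-8+ 6| + |6+ 8|
  = 8 + 3 + 3 + 3 + 2 + 14
  = 33

33


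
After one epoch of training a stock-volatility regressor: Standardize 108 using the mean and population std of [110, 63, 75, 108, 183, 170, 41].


μ = 107.1429, σ = 49.3831
z = (108 - 107.1429)/49.3831 = 0.0174

0.0174


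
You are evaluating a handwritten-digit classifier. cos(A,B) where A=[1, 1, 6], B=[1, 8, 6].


A·B = 1·1 + 1·8 + 6·6 = 45
‖A‖ = √38 = 6.1644, ‖B‖ = √101 = 10.0499
cos = 45/(√38·√101) = 45/√3838 = 0.7264

0.7264


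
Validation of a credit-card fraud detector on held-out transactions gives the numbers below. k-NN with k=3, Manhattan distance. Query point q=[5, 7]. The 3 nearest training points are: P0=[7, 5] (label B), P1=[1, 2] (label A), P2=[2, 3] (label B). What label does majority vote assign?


d(q,P0) = 4  (label B)
d(q,P1) = 9  (label A)
d(q,P2) = 7  (label B)
Votes: A=1, B=2
Majority → B

B


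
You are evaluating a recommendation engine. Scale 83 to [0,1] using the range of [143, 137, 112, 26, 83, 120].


min=26, max=143
(83-26)/(143-26) = 57/117 = 0.4872

0.4872


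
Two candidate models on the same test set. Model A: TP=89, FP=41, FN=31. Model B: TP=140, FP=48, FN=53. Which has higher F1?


Model A: P=89/130=0.6846, R=89/120=0.7417, F1=2PR/(P+R)=2TP/(2TP+FP+FN)=178/250=0.712
Model B: P=140/188=0.7447, R=140/193=0.7254, F1=2PR/(P+R)=2TP/(2TP+FP+FN)=280/381=0.7349
0.712 < 0.7349 → Model B

Model B


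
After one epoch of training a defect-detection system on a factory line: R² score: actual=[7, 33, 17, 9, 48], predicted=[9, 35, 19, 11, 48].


ȳ = 22.8
SS_res = Σ(y-ŷ)² = 16
SS_tot = Σ(y-ȳ)² = 1212.8
R² = 1 - SS_res/SS_tot = 1 - 0.0132 = 0.9868

0.9868


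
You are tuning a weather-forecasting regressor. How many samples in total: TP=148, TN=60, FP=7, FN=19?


Total = TP + TN + FP + FN
= 148 + 60 + 7 + 19
= 234
(Predicted positive: 155, predicted negative: 79)

234


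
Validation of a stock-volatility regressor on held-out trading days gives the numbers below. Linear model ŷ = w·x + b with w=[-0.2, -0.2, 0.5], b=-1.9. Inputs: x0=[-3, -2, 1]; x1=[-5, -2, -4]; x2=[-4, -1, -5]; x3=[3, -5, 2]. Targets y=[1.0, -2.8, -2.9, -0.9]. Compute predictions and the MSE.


ŷ0 = (-0.2)·(-3) + (-0.2)·(-2) + (0.5)·(1) - 1.9 = -0.4
ŷ1 = (-0.2)·(-5) + (-0.2)·(-2) + (0.5)·(-4) - 1.9 = -2.5
ŷ2 = (-0.2)·(-4) + (-0.2)·(-1) + (0.5)·(-5) - 1.9 = -3.4
ŷ3 = (-0.2)·(3) + (-0.2)·(-5) + (0.5)·(2) - 1.9 = -0.5
errors² = [1.96, 0.09, 0.25, 0.16]
MSE = 2.4600/4 = 0.615

0.615


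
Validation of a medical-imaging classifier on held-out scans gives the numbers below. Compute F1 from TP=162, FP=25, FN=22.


Precision = 162/187 = 0.8663
Recall = 162/184 = 0.8804
F1 = 2·P·R/(P+R) = 2·TP/(2·TP+FP+FN) = 324/(324+25+22) = 324/371 = 0.8733

0.8733


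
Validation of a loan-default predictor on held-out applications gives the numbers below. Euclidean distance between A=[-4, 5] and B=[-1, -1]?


d = √((-4+ 1)² + (5+ 1)²)
  = √(9 + 36)
  = √45 = 6.7082

6.7082


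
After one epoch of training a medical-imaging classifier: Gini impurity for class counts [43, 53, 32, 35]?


Probabilities: [43/163, 53/163, 32/163, 35/163] ≈ [0.2638, 0.3252, 0.1963, 0.2147]
Σpᵢ² = (1849 + 2809 + 1024 + 1225)/163² = 6907/26569
Gini = 1 - Σpᵢ² = 1 - 6907/26569 = 0.74

0.74


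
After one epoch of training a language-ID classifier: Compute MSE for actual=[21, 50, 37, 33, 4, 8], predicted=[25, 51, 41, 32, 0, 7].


Squared errors: (21-25)²=16, (50-51)²=1, (37-41)²=16, (33-32)²=1, (4-0)²=16, (8-7)²=1
Sum = 51
MSE = 51/6 = 17/2

17/2


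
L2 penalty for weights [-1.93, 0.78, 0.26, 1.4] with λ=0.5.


‖w‖₂² = (-1.93)² + (0.78)² + (0.26)² + (1.4)²
     = 3.7249 + 0.6084 + 0.0676 + 1.96
     = 6.3609
λ·‖w‖₂² = 0.5·6.3609 = 3.18045

3.18045


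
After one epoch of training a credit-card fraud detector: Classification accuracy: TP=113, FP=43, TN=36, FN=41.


Accuracy = (TP+TN)/(TP+TN+FP+FN)
= (113+36)/(233)
= 149/233 = 63.95%

63.95%


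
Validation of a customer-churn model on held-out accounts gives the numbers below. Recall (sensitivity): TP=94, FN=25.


Recall = TP/(TP+FN)
= 94/(94+25)
= 94/119 = 78.99%

78.99%


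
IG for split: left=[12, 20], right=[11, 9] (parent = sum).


Parent = [23, 29], H_parent = 0.9904
H_left = 0.9544 (n=32), H_right = 0.9928 (n=20)
H_children = (32/52)·0.9544 + (20/52)·0.9928 = 0.9692
IG = 0.9904 - 0.9692 = 0.0212

0.0212


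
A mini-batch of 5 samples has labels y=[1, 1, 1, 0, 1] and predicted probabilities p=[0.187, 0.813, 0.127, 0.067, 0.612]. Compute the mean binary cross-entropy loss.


L[0] = -ln(0.187) = 1.6766
L[1] = -ln(0.813) = 0.207
L[2] = -ln(0.127) = 2.0636
L[3] = -ln(1-0.067) = -ln(0.933) = 0.0694
L[4] = -ln(0.612) = 0.491
mean = (1.6766 + 0.207 + 2.0636 + 0.0694 + 0.491)/5 = 0.9015

0.9015


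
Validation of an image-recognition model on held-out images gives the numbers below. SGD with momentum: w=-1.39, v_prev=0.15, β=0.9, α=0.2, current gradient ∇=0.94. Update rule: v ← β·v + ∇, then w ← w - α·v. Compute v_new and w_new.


v_new = 0.9·0.15 + 0.94 = 0.135 + 0.94 = 1.075
w_new = -1.39 - 0.2·1.075 = -1.39 - 0.215 = -1.605

v_new=1.075, w_new=-1.605


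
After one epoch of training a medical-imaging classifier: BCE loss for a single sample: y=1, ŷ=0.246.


BCE = -[y·ln(p) + (1-y)·ln(1-p)]
= -1·ln(0.246) - 0
= -ln(0.246) = 1.4024

1.4024


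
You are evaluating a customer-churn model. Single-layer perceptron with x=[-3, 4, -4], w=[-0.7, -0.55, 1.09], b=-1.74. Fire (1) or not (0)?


z = (-3)·(-0.7) + (4)·(-0.55) + (-4)·(1.09) - 1.74
  = -6.2
step(z) = 0 (z<0)

0


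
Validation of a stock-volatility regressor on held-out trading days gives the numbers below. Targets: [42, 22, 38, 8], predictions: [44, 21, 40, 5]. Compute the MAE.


Absolute errors: |42-44|=2, |22-21|=1, |38-40|=2, |8-5|=3
Sum = 8
MAE = 8/4 = 2

2


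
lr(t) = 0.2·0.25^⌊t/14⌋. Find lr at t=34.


n_drops = ⌊34/14⌋ = 2
lr = 0.2·0.25^2 = 0.2·0.0625 = 0.0125

0.0125


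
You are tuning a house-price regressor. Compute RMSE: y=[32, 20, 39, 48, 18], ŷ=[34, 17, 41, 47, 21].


MSE = 27/5 = 5.4
RMSE = √(27/5) = 2.3238

2.3238


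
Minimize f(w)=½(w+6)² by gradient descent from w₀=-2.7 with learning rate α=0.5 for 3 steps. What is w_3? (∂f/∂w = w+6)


step 1: grad = -2.7+6 = 3.3; w = -2.7 - 0.5·(3.3) = -4.35
step 2: grad = -4.35+6 = 1.65; w = -4.35 - 0.5·(1.65) = -5.175
step 3: grad = -5.175+6 = 0.825; w = -5.175 - 0.5·(0.825) = -5.5875

-5.5875


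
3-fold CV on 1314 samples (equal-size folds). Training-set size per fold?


Fold size = 1314/3 = 438
Training per fold = 1314 - 438 = 876

876


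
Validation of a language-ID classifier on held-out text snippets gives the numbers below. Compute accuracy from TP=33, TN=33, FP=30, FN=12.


Accuracy = (TP+TN)/(TP+TN+FP+FN)
= (33+33)/(108)
= 66/108 = 61.11%

61.11%


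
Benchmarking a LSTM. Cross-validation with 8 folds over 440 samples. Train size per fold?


Fold size = 440/8 = 55
Training per fold = 440 - 55 = 385

385


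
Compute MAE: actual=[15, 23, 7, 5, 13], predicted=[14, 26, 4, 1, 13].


Absolute errors: |15-14|=1, |23-26|=3, |7-4|=3, |5-1|=4, |13-13|=0
Sum = 11
MAE = 11/5 = 11/5

11/5


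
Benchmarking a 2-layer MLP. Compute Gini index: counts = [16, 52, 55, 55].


Probabilities: [16/178, 52/178, 55/178, 55/178] ≈ [0.0899, 0.2921, 0.309, 0.309]
Σpᵢ² = (256 + 2704 + 3025 + 3025)/178² = 9010/31684
Gini = 1 - Σpᵢ² = 1 - 9010/31684 = 0.7156

0.7156


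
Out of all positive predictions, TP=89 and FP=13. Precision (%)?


Precision = TP/(TP+FP)
= 89/(89+13)
= 89/102 = 87.25%

87.25%


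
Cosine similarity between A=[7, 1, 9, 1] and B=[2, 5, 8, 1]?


A·B = 7·2 + 1·5 + 9·8 + 1·1 = 92
‖A‖ = √132 = 11.4891, ‖B‖ = √94 = 9.6954
cos = 92/(√132·√94) = 92/√12408 = 0.8259

0.8259


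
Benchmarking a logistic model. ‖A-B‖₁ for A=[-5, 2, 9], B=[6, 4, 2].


d = |-5-6| + |2-4| + |9-2|
  = 11 + 2 + 7
  = 20

20


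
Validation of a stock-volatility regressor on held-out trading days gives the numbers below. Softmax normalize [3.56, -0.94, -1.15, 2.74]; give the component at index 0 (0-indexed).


Exponentials: e^3.56=35.1632, e^-0.94=0.3906, e^-1.15=0.3166, e^2.74=15.487
Sum = 51.3574
Softmax = [0.6847, 0.0076, 0.0062, 0.3016]
p[0] = 35.1632/51.3574 = 0.6847

0.6847


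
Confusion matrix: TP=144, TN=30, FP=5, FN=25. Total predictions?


Total = TP + TN + FP + FN
= 144 + 30 + 5 + 25
= 204
(Predicted positive: 149, predicted negative: 55)

204


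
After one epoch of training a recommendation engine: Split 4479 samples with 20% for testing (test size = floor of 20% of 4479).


Test = ⌊4479·20/100⌋ = 895
Train = 4479 - 895 = 3584

Train: 3584, Test: 895


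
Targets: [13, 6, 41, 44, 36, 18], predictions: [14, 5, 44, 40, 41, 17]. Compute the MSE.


Squared errors: (13-14)²=1, (6-5)²=1, (41-44)²=9, (44-40)²=16, (36-41)²=25, (18-17)²=1
Sum = 53
MSE = 53/6 = 53/6

53/6


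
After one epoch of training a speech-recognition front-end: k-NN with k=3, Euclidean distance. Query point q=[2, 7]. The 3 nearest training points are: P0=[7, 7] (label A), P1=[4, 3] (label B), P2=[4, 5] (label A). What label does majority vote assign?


d(q,P0) = 5.0  (label A)
d(q,P1) = 4.4721  (label B)
d(q,P2) = 2.8284  (label A)
Votes: A=2, B=1
Majority → A

A


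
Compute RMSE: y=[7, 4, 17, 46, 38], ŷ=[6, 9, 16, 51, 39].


MSE = 53/5 = 10.6
RMSE = √(53/5) = 3.2558

3.2558


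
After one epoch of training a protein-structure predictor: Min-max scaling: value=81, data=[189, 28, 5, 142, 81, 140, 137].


min=5, max=189
(81-5)/(189-5) = 76/184 = 0.413

0.413


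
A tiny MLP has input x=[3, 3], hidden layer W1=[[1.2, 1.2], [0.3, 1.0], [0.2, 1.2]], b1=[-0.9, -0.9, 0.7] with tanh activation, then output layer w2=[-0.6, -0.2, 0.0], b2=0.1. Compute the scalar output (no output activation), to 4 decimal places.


z1[0] = (1.2)·(3) + (1.2)·(3) - 0.9 = 6.3
z1[1] = (0.3)·(3) + (1.0)·(3) - 0.9 = 3.0
z1[2] = (0.2)·(3) + (1.2)·(3) + 0.7 = 4.9
h = tanh(z1) = [1.0, 0.9951, 0.9999]
output = (-0.6)·(1.0) + (-0.2)·(0.9951) + (0.0)·(0.9999) + 0.1 = -0.699

-0.699


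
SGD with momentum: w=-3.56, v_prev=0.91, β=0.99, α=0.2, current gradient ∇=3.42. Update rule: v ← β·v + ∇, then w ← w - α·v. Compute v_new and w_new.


v_new = 0.99·0.91 + 3.42 = 0.9009 + 3.42 = 4.3209
w_new = -3.56 - 0.2·4.3209 = -3.56 - 0.86418 = -4.42418

v_new=4.3209, w_new=-4.42418


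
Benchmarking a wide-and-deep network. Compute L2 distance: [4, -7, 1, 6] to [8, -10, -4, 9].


d = √((4-8)² + (-7+ 10)² + (1+ 4)² + (6-9)²)
  = √(16 + 9 + 25 + 9)
  = √59 = 7.6811

7.6811


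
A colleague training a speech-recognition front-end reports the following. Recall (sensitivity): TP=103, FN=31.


Recall = TP/(TP+FN)
= 103/(103+31)
= 103/134 = 76.87%

76.87%


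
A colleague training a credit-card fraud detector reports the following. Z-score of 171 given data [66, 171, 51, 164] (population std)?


μ = 113, σ = 54.8133
z = (171 - 113)/54.8133 = 1.0581

1.0581


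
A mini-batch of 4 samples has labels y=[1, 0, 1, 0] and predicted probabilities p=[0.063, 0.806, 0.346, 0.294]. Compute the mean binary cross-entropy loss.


L[0] = -ln(0.063) = 2.7646
L[1] = -ln(1-0.806) = -ln(0.194) = 1.6399
L[2] = -ln(0.346) = 1.0613
L[3] = -ln(1-0.294) = -ln(0.706) = 0.3481
mean = (2.7646 + 1.6399 + 1.0613 + 0.3481)/4 = 1.4535

1.4535


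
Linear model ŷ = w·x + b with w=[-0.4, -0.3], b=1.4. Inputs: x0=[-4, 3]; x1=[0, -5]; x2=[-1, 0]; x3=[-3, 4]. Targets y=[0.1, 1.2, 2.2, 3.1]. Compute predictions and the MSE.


ŷ0 = (-0.4)·(-4) + (-0.3)·(3) + 1.4 = 2.1
ŷ1 = (-0.4)·(0) + (-0.3)·(-5) + 1.4 = 2.9
ŷ2 = (-0.4)·(-1) + (-0.3)·(0) + 1.4 = 1.8
ŷ3 = (-0.4)·(-3) + (-0.3)·(4) + 1.4 = 1.4
errors² = [4.0, 2.89, 0.16, 2.89]
MSE = 9.9400/4 = 2.485

2.485


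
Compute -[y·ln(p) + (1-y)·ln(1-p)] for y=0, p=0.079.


BCE = -[y·ln(p) + (1-y)·ln(1-p)]
= -0 - 1·ln(1-0.079)
= -ln(0.921) = 0.0823

0.0823


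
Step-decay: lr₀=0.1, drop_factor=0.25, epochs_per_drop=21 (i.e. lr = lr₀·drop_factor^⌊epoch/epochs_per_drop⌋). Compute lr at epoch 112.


n_drops = ⌊112/21⌋ = 5
lr = 0.1·0.25^5 = 0.1·0.0009765625 = 0.00009765625

0.00009765625


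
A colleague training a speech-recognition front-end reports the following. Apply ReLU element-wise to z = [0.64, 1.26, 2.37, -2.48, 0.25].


ReLU(0.64) = max(0, 0.64) = 0.64
ReLU(1.26) = max(0, 1.26) = 1.26
ReLU(2.37) = max(0, 2.37) = 2.37
ReLU(-2.48) = max(0, -2.48) = 0.0
ReLU(0.25) = max(0, 0.25) = 0.25
result = [0.64, 1.26, 2.37, 0.0, 0.25]

[0.64, 1.26, 2.37, 0.0, 0.25]


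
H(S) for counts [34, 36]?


Probabilities: [34/70, 36/70] ≈ [0.4857, 0.5143]
H = -((34/70)·log₂(34/70) + (36/70)·log₂(36/70))
  = 0.9994 bits

0.9994 bits


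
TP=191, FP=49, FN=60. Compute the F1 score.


Precision = 191/240 = 0.7958
Recall = 191/251 = 0.761
F1 = 2·P·R/(P+R) = 2·TP/(2·TP+FP+FN) = 382/(382+49+60) = 382/491 = 0.778

0.778


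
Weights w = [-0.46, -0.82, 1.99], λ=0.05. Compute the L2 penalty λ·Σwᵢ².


‖w‖₂² = (-0.46)² + (-0.82)² + (1.99)²
     = 0.2116 + 0.6724 + 3.9601
     = 4.8441
λ·‖w‖₂² = 0.05·4.8441 = 0.242205

0.242205


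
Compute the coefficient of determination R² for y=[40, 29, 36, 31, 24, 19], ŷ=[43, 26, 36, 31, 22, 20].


ȳ = 29.8333
SS_res = Σ(y-ŷ)² = 23
SS_tot = Σ(y-ȳ)² = 294.83
R² = 1 - SS_res/SS_tot = 1 - 0.078 = 0.922

0.922


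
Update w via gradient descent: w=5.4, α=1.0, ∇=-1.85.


w_new = w - α·∇
= 5.4 - 1.0·-1.85
= 5.4 + 1.85
= 7.25

7.25


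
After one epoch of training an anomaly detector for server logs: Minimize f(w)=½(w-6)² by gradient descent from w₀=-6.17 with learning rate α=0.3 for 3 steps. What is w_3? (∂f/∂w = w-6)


step 1: grad = -6.17-6 = -12.17; w = -6.17 - 0.3·(-12.17) = -2.519
step 2: grad = -2.519-6 = -8.519; w = -2.519 - 0.3·(-8.519) = 0.0367
step 3: grad = 0.0367-6 = -5.9633; w = 0.0367 - 0.3·(-5.9633) = 1.82569

1.82569


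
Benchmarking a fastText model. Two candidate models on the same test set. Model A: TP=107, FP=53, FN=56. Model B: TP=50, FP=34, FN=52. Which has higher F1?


Model A: P=107/160=0.6687, R=107/163=0.6564, F1=2PR/(P+R)=2TP/(2TP+FP+FN)=214/323=0.6625
Model B: P=50/84=0.5952, R=50/102=0.4902, F1=2PR/(P+R)=2TP/(2TP+FP+FN)=100/186=0.5376
0.6625 > 0.5376 → Model A

Model A


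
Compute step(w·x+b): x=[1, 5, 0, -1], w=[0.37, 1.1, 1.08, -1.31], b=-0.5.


z = (1)·(0.37) + (5)·(1.1) + (0)·(1.08) + (-1)·(-1.31) - 0.5
  = 6.68
step(z) = 1 (z≥0)

1


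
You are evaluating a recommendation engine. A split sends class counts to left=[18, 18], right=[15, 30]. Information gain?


Parent = [33, 48], H_parent = 0.9751
H_left = 1 (n=36), H_right = 0.9183 (n=45)
H_children = (36/81)·1 + (45/81)·0.9183 = 0.9546
IG = 0.9751 - 0.9546 = 0.0205

0.0205


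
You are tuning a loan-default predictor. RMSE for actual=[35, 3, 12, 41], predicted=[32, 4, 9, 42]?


MSE = 20/4 = 5
RMSE = √(20/4) = 2.2361

2.2361


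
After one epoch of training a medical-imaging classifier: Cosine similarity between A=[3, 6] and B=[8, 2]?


A·B = 3·8 + 6·2 = 36
‖A‖ = √45 = 6.7082, ‖B‖ = √68 = 8.2462
cos = 36/(√45·√68) = 36/√3060 = 0.6508

0.6508


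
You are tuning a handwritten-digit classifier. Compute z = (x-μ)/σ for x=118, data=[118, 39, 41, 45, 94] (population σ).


μ = 67.4, σ = 32.4752
z = (118 - 67.4)/32.4752 = 1.5581

1.5581


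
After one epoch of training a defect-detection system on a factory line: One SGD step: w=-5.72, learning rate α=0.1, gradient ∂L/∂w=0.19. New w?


w_new = w - α·∇
= -5.72 - 0.1·0.19
= -5.72 - 0.019
= -5.739

-5.739


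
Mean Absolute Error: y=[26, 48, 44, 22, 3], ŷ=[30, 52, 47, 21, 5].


Absolute errors: |26-30|=4, |48-52|=4, |44-47|=3, |22-21|=1, |3-5|=2
Sum = 14
MAE = 14/5 = 14/5

14/5


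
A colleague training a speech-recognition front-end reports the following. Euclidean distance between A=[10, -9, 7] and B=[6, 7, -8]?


d = √((10-6)² + (-9-7)² + (7+ 8)²)
  = √(16 + 256 + 225)
  = √497 = 22.2935

22.2935


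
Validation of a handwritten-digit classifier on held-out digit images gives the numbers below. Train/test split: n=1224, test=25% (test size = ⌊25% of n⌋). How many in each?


Test = ⌊1224·25/100⌋ = 306
Train = 1224 - 306 = 918

Train: 918, Test: 306


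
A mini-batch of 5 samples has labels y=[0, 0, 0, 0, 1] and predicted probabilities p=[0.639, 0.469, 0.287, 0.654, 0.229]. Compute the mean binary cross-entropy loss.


L[0] = -ln(1-0.639) = -ln(0.361) = 1.0189
L[1] = -ln(1-0.469) = -ln(0.531) = 0.633
L[2] = -ln(1-0.287) = -ln(0.713) = 0.3383
L[3] = -ln(1-0.654) = -ln(0.346) = 1.0613
L[4] = -ln(0.229) = 1.474
mean = (1.0189 + 0.633 + 0.3383 + 1.0613 + 1.474)/5 = 0.9051

0.9051


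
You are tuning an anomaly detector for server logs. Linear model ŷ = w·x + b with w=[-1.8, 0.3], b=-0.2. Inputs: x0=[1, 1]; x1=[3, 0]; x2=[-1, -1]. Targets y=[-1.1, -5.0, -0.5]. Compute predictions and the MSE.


ŷ0 = (-1.8)·(1) + (0.3)·(1) - 0.2 = -1.7
ŷ1 = (-1.8)·(3) + (0.3)·(0) - 0.2 = -5.6
ŷ2 = (-1.8)·(-1) + (0.3)·(-1) - 0.2 = 1.3
errors² = [0.36, 0.36, 3.24]
MSE = 3.9600/3 = 1.32

1.32
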